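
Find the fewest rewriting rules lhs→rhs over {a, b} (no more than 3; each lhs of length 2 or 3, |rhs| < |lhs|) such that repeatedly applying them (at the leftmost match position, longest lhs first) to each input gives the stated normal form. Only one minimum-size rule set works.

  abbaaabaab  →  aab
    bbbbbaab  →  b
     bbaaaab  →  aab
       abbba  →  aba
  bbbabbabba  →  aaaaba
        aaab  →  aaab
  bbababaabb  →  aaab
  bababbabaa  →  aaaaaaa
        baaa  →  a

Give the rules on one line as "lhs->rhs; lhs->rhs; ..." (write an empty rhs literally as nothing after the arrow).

baa->; bab->aa; bb->b

  | abbaaabaab => abaaabaab => aabaab => aab
  | bbbbbaab => bbbbaab => bbbaab => bbaab => baab => b
  | bbaaaab => baaaab => aab
  | abbba => abba => aba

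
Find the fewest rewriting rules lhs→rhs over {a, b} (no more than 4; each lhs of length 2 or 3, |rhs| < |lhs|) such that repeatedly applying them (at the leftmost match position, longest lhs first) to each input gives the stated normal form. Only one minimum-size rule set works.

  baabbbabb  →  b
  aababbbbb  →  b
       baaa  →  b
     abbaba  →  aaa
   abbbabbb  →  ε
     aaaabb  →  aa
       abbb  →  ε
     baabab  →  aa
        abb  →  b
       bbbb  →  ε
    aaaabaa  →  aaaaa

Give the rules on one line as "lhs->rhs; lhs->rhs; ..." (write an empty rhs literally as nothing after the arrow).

ab->; ba->b; bab->aa; bb->

  | baabbbabb => babbbabb => aabbabb => ababb => abb => b
  | aababbbbb => aabbbbb => abbbb => bbb => b
  | baaa => baa => ba => b
  | abbaba => baba => aaa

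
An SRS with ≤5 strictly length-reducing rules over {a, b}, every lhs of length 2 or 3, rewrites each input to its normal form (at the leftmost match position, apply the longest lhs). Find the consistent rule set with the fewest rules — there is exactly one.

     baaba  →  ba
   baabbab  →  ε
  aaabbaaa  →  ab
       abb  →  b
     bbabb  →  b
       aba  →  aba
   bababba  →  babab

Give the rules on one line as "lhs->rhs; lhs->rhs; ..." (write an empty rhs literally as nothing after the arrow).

  | baaba => ba
  | baabbab => bbab => aab => ε
  | aaabbaaa => abbbaaa => aabaaa => aaa => ab
  | abb => aa => b

aa->b; aaa->ab; aab->; bb->a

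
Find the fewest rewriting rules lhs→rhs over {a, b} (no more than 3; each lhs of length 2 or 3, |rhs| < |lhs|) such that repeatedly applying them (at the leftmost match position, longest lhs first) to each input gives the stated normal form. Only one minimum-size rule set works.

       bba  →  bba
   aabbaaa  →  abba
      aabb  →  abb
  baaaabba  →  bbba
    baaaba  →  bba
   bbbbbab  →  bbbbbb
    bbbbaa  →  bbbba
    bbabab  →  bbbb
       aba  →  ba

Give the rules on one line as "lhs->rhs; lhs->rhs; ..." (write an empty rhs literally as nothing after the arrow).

  | bba
  | aabbaaa => abbaaa => abbaa => abba
  | aabb => abb
  | baaaabba => baaabba => baabba => babba => bbba

aa->a; aba->ba; bab->bb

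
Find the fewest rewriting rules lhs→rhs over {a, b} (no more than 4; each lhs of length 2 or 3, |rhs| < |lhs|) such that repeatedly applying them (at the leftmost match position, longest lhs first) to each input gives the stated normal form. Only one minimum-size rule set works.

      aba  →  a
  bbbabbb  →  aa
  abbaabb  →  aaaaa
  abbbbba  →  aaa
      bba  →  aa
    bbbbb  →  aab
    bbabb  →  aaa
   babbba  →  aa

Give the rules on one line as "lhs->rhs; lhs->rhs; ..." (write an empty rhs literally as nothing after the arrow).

  | aba => a
  | bbbabbb => ababbb => abb => aa
  | abbaabb => aaaabb => aaaaa
  | abbbbba => aabbba => aaaba => aaa

ba->; bab->; bb->a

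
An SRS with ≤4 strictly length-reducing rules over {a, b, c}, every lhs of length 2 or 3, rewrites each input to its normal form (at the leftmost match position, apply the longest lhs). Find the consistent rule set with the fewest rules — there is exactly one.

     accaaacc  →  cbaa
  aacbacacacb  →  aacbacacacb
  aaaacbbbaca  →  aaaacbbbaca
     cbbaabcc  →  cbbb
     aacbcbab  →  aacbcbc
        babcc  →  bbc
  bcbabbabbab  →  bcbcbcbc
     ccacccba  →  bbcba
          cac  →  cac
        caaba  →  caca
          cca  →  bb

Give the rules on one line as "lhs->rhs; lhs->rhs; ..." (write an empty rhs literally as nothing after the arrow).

ab->c; abc->b; cc->; cca->bb

  | accaaacc => abbaacc => cbaacc => cbaa
  | aacbacacacb
  | aaaacbbbaca
  | cbbaabcc => cbbabc => cbbb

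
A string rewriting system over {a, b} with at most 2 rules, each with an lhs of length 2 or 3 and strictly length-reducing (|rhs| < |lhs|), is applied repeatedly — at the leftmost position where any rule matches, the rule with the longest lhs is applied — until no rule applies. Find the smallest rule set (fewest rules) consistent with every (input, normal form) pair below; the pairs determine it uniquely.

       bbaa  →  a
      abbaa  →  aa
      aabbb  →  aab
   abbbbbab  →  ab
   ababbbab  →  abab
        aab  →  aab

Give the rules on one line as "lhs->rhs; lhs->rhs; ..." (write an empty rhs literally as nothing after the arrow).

  | bbaa => a
  | abbaa => aa
  | aabbb => aabb => aab
  | abbbbbab => abbbbab => abbbab => abbab => ab

bb->b; bba->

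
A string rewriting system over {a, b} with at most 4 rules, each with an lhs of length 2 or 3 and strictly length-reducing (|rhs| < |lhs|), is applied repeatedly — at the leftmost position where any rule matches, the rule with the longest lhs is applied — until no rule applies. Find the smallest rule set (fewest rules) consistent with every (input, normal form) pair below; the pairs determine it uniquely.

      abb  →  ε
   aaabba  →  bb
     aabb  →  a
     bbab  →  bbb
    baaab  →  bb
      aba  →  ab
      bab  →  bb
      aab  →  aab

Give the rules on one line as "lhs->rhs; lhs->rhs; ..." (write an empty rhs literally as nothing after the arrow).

aaa->; abb->; ba->b

  | abb => ε
  | aaabba => bba => bb
  | aabb => a
  | bbab => bbb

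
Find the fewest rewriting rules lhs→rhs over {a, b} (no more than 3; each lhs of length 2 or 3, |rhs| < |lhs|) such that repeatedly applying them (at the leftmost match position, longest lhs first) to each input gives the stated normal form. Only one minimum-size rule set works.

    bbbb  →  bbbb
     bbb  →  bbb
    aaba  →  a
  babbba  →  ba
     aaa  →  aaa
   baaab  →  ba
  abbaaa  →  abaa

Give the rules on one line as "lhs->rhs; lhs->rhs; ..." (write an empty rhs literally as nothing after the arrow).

  | bbbb
  | bbb
  | aaba => a
  | babbba => aabba => ba

aab->; bab->aa; bba->b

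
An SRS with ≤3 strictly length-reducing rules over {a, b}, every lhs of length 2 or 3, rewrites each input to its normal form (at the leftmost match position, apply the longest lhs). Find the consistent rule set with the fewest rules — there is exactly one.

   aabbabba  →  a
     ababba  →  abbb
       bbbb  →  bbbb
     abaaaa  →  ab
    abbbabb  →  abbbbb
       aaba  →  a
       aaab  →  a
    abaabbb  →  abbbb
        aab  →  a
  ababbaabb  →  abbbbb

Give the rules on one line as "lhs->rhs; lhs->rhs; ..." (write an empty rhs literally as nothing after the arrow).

aa->a; aab->aa; ba->b

  | aabbabba => aababba => aaabba => aabba => aaba => aaa => aa => a
  | ababba => abbba => abbb
  | bbbb
  | abaaaa => abaaa => abaa => aba => ab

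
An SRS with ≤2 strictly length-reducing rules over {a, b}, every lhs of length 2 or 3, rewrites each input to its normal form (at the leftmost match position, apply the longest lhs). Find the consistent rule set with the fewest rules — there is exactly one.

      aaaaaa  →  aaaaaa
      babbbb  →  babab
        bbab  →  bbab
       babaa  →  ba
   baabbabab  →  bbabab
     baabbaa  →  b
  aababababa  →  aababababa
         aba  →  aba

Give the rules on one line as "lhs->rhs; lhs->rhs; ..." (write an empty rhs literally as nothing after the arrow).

baa->; bbb->ba

  | aaaaaa
  | babbbb => babab
  | bbab
  | babaa => ba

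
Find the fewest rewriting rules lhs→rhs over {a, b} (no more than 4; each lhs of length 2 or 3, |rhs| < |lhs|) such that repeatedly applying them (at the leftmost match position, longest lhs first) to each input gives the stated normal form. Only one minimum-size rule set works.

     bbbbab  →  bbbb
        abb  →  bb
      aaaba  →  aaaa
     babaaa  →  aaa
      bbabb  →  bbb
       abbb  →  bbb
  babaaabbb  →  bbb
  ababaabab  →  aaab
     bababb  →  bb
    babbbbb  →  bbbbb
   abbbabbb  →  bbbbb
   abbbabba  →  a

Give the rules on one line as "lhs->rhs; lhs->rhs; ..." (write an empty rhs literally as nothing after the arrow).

abb->bb; ba->a; bab->b

  | bbbbab => bbbb
  | abb => bb
  | aaaba => aaaa
  | babaaa => baaa => aaa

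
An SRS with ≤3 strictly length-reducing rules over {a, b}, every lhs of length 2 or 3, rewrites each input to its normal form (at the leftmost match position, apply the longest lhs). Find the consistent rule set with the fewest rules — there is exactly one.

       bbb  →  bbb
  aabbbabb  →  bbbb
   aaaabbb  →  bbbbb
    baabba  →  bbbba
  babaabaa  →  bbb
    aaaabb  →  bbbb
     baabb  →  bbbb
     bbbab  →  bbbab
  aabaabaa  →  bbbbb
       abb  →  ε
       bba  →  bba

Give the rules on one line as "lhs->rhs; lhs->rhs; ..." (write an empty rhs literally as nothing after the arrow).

  | bbb
  | aabbbabb => bbbbabb => bbbb
  | aaaabbb => baabbb => bbbbb
  | baabba => bbbba

aa->b; abb->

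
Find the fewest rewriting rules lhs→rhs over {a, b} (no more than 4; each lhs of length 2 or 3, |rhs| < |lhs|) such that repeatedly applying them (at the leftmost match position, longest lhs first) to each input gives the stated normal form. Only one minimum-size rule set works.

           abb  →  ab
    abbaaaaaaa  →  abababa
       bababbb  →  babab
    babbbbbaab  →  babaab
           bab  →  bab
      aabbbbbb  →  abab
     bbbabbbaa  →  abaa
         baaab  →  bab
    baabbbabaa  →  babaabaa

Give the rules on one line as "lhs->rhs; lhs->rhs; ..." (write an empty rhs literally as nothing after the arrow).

aaa->ab; bb->b; bbb->aa

  | abb => ab
  | abbaaaaaaa => abaaaaaaa => ababaaaa => abababa
  | bababbb => babaaa => babab
  | babbbbbaab => baaabbaab => babbbaab => baaaaab => babaab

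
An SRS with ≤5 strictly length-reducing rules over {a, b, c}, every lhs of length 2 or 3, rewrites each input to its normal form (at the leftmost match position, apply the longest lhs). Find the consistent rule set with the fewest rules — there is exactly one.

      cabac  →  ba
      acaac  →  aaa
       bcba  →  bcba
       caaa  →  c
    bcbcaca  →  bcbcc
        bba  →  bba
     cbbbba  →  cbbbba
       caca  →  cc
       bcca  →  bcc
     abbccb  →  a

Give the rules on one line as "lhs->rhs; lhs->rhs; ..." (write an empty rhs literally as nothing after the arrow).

ab->a; ac->a; ca->c; cab->b

  | cabac => bac => ba
  | acaac => aaac => aaa
  | bcba
  | caaa => caa => ca => c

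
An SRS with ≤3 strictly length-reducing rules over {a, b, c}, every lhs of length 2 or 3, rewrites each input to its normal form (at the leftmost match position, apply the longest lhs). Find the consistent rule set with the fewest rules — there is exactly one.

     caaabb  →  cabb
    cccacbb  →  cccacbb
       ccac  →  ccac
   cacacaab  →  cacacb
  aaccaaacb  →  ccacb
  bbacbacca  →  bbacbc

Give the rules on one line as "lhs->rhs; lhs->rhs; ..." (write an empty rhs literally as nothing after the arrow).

  | caaabb => cabb
  | cccacbb
  | ccac
  | cacacaab => cacacb

aa->; acc->ca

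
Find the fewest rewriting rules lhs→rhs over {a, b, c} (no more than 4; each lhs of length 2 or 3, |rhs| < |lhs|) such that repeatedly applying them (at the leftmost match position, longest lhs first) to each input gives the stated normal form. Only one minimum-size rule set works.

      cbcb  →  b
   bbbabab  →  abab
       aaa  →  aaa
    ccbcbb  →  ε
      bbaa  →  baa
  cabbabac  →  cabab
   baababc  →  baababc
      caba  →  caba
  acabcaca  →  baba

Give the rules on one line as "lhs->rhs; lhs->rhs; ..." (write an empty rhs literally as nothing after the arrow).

ac->b; bb->b; bbb->; cb->b

  | cbcb => bcb => bb => b
  | bbbabab => abab
  | aaa
  | ccbcbb => cbcbb => bcbb => bbb => ε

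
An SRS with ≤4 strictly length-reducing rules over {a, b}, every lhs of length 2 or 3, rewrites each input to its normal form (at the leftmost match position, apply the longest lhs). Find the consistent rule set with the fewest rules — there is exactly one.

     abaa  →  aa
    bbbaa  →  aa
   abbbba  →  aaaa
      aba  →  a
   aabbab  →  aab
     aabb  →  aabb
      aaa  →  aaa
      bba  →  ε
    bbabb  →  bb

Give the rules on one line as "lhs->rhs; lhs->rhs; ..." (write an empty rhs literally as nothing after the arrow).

  | abaa => aa
  | bbbaa => baaa => aa
  | abbbba => ababa => aaaa
  | aba => a

ba->; bab->aa; bba->; bbb->ba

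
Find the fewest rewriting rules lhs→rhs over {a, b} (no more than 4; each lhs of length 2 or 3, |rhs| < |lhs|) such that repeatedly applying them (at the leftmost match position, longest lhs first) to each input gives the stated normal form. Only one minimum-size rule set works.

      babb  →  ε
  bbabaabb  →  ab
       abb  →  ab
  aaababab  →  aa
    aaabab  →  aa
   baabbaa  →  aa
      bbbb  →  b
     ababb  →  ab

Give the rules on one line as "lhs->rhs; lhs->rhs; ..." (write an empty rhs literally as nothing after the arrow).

aab->a; abb->ab; ba->b; bbb->

  | babb => bbb => ε
  | bbabaabb => bbbaabb => aabb => ab
  | abb => ab
  | aaababab => aaabab => aaab => aa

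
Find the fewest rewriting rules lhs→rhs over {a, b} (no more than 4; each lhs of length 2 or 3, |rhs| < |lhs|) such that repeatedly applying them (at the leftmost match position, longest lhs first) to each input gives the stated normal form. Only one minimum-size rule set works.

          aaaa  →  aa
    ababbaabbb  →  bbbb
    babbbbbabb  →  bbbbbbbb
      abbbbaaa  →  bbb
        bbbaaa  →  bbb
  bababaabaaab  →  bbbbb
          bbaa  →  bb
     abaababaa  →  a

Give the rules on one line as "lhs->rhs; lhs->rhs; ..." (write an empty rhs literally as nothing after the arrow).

aaa->a; ab->; ba->b

  | aaaa => aa
  | ababbaabbb => abbaabbb => baabbb => babbb => bbbb
  | babbbbbabb => bbbbbbabb => bbbbbbbb
  | abbbbaaa => bbbaaa => bbbaa => bbba => bbb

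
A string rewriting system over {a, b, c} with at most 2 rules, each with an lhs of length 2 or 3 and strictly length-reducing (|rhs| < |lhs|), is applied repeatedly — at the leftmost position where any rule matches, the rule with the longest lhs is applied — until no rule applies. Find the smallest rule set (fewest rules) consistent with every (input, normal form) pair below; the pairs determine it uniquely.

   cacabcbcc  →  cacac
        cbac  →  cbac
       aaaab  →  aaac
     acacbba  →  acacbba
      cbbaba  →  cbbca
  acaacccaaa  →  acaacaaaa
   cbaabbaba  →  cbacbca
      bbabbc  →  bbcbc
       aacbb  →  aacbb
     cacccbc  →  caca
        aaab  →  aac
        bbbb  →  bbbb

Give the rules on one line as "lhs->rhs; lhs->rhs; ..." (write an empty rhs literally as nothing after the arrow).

  | cacabcbcc => cacccbcc => cacabcc => cacccc => cacac
  | cbac
  | aaaab => aaac
  | acacbba

ab->c; ccc->ca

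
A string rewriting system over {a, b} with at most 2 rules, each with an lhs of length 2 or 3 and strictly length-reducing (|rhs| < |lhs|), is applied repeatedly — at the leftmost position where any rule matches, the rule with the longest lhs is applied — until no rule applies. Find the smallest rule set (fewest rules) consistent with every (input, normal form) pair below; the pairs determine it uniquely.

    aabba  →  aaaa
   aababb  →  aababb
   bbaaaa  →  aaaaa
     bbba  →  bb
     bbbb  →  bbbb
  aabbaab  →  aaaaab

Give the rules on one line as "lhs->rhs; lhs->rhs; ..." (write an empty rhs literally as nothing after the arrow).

baa->bb; bba->aa

  | aabba => aaaa
  | aababb
  | bbaaaa => aaaaa
  | bbba => baa => bb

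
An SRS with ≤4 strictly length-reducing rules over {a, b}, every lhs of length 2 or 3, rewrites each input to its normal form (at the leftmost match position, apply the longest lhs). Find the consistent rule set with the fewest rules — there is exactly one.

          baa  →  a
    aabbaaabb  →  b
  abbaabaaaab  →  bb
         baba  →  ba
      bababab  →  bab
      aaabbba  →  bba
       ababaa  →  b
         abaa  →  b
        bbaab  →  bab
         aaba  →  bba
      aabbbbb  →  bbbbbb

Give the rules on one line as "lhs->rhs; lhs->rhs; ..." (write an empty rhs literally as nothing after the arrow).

  | baa => a
  | aabbaaabb => bbbaaabb => bbaabb => babb => b
  | abbaabaaaab => aabaaaab => bbaaaab => baaab => aab => bb
  | baba => ba

aa->b; aba->a; abb->; baa->a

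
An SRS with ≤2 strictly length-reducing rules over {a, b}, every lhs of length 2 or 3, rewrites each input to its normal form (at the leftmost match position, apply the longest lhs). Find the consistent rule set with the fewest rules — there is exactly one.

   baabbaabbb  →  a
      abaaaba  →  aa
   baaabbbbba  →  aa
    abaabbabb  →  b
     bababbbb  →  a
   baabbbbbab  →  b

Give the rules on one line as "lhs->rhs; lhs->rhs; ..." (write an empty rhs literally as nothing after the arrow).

  | baabbaabbb => babbaabbb => bbbaabbb => abaabbb => baabbb => babbb => bbbb => abb => bb => a
  | abaaaba => baaaba => baaba => baba => bba => aa
  | baaabbbbba => baabbbbba => babbbbba => bbbbbba => abbbba => bbbba => abba => bba => aa
  | abaabbabb => baabbabb => babbabb => bbbabb => ababb => babb => bbb => ab => b

ab->b; bb->a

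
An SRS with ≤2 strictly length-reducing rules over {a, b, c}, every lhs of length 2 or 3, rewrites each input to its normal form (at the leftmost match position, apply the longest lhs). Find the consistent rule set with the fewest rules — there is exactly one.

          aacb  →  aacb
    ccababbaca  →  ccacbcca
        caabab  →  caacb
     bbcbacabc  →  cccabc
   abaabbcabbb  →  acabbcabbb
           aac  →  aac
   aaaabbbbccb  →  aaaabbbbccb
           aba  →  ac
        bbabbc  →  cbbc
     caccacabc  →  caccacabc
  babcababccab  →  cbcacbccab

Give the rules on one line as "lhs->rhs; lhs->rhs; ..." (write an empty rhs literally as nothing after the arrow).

ba->c; bcb->cb

  | aacb
  | ccababbaca => ccacbbaca => ccacbcca
  | caabab => caacb
  | bbcbacabc => bcbacabc => cbacabc => cccabc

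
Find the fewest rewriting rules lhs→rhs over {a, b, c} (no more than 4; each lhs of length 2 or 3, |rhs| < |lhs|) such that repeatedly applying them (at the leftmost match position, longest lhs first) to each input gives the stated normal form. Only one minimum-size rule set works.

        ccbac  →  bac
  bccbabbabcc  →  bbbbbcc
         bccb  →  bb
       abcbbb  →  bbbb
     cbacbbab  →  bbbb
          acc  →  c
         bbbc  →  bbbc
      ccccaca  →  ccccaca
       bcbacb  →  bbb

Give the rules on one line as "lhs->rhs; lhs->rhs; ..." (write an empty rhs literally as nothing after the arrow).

  | ccbac => cbac => bac
  | bccbabbabcc => bcbabbabcc => bbabbabcc => bbbbabcc => bbbbbcc
  | bccb => bcb => bb
  | abcbbb => bcbbb => bbbb

ab->b; acc->c; cb->b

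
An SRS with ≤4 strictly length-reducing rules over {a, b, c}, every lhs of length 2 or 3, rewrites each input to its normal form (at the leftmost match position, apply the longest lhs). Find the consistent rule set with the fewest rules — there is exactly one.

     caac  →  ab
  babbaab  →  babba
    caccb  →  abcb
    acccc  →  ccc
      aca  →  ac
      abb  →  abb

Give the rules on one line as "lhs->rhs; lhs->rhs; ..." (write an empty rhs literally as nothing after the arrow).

  | caac => cac => ab
  | babbaab => babba
  | caccb => abcb
  | acccc => ccc

aab->a; acc->c; ca->c; cac->ab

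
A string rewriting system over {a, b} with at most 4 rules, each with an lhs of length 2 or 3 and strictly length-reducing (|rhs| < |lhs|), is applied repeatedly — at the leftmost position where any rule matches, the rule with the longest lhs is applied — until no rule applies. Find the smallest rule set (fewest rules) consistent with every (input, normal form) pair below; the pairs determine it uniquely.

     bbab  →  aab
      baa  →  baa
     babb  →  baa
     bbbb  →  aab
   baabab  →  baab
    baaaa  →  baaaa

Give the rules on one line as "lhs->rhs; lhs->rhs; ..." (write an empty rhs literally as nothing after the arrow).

aba->a; bb->a; bbb->aa

  | bbab => aab
  | baa
  | babb => baa
  | bbbb => aab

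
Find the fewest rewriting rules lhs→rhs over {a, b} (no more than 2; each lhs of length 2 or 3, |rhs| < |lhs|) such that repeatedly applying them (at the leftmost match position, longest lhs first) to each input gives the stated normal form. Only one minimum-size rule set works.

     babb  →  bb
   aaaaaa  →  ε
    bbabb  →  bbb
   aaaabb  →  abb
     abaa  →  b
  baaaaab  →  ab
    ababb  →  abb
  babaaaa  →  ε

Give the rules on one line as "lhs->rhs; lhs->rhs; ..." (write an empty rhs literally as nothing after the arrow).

aa->b; ba->

  | babb => bb
  | aaaaaa => baaaa => aaa => ba => ε
  | bbabb => bbb
  | aaaabb => baabb => abb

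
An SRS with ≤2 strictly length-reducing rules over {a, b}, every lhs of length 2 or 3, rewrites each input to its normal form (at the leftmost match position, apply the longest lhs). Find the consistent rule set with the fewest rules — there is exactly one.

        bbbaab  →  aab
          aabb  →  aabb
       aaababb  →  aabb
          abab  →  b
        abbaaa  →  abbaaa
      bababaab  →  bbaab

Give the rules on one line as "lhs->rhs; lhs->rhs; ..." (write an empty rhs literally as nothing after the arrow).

  | bbbaab => aab
  | aabb
  | aaababb => aabb
  | abab => b

aba->; bbb->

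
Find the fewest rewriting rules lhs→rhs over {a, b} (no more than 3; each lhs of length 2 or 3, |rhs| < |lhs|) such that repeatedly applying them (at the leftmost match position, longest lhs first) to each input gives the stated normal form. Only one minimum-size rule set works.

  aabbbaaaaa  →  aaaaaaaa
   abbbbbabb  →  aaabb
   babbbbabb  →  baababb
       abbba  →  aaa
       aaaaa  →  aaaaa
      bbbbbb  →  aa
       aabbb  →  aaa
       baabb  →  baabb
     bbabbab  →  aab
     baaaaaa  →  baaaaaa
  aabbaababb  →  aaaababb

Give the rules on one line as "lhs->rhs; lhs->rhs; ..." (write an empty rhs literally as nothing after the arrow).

  | aabbbaaaaa => aaaaaaaa
  | abbbbbabb => aabbabb => aaabb
  | babbbbabb => baababb
  | abbba => aaa

bba->a; bbb->a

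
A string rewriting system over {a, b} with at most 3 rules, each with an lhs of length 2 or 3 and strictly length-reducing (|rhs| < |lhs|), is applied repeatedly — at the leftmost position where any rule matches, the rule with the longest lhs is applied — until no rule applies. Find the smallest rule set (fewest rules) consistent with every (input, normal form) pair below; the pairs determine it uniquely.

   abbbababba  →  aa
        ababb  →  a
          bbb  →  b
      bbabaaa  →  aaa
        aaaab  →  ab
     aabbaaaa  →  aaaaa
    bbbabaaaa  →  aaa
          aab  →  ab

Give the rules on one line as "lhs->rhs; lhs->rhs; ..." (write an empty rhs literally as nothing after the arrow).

aab->ab; ba->; bb->

  | abbbababba => abababba => ababba => abba => aa
  | ababb => abb => a
  | bbb => b
  | bbabaaa => abaaa => aaa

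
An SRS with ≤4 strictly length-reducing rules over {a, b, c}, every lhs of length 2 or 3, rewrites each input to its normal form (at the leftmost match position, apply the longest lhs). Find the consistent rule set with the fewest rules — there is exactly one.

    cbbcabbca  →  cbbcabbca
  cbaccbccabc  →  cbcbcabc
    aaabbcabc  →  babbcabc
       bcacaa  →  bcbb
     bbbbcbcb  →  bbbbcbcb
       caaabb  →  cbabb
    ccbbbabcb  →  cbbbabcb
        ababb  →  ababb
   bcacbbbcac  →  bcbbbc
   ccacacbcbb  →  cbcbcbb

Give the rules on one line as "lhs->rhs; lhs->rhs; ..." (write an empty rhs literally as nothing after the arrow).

aa->b; ac->c; aca->ba; cc->c

  | cbbcabbca
  | cbaccbccabc => cbccbccabc => cbcbccabc => cbcbcabc
  | aaabbcabc => babbcabc
  | bcacaa => bcbaa => bcbb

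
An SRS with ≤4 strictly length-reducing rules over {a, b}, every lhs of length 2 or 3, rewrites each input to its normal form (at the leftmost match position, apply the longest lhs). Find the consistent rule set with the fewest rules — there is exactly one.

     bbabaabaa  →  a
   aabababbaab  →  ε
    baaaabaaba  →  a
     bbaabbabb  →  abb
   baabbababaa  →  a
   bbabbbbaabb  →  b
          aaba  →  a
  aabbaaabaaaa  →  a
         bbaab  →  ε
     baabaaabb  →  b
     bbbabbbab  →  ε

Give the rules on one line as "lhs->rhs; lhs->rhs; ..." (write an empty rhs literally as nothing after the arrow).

aa->a; aab->; ba->a

  | bbabaabaa => babaabaa => abaabaa => aaabaa => aabaa => aa => a
  | aabababbaab => ababbaab => aabbaab => baab => aab => ε
  | baaaabaaba => aaaabaaba => aaabaaba => aabaaba => aaba => a
  | bbaabbabb => baabbabb => aabbabb => babb => abb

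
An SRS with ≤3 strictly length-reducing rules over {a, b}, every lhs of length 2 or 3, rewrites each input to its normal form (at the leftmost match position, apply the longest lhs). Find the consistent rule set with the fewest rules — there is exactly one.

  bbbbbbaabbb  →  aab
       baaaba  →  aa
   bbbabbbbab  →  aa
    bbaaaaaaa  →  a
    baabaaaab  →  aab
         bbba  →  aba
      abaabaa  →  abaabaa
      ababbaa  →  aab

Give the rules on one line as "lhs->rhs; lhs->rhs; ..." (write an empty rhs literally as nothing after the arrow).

aaa->bb; bb->; bbb->ab

  | bbbbbbaabbb => abbbbaabbb => aabbaabbb => aaaabbb => bbabbb => abbb => aab
  | baaaba => bbbba => abba => aa
  | bbbabbbbab => ababbbbab => abaabbab => abaaab => abbbb => aabb => aa
  | bbaaaaaaa => aaaaaaa => bbaaaa => aaaa => bba => a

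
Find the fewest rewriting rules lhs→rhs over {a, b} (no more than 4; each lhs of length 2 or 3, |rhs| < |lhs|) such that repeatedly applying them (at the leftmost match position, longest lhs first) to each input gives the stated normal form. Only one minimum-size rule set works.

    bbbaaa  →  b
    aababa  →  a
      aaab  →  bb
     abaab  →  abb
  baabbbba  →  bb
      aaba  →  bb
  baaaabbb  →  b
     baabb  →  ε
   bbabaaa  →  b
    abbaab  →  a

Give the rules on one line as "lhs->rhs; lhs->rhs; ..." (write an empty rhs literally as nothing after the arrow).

aa->b; ba->b; bbb->

  | bbbaaa => aaa => ba => b
  | aababa => bbaba => bbba => a
  | aaab => bab => bb
  | abaab => abab => abb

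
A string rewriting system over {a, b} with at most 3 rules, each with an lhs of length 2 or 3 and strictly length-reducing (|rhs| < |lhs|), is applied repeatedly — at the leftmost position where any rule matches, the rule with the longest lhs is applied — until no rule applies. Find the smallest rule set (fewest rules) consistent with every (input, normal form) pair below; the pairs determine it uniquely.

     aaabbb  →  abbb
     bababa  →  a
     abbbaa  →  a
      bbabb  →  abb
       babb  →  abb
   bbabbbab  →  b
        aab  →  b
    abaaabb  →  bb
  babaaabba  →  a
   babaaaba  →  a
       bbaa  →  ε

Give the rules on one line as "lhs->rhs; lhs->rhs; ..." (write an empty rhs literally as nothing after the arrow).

aa->; ba->a

  | aaabbb => abbb
  | bababa => ababa => aaba => ba => a
  | abbbaa => abbaa => abaa => aaa => a
  | bbabb => babb => abb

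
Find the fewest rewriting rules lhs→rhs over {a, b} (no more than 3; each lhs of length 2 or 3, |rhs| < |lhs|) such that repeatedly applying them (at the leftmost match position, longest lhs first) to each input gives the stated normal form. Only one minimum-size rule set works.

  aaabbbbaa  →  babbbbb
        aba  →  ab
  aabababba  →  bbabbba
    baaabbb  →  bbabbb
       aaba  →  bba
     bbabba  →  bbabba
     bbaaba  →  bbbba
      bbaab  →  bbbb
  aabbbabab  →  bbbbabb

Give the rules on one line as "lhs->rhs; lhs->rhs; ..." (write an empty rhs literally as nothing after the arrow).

aa->b; aba->ab

  | aaabbbbaa => babbbbaa => babbbbb
  | aba => ab
  | aabababba => bbababba => bbabbba
  | baaabbb => bbabbb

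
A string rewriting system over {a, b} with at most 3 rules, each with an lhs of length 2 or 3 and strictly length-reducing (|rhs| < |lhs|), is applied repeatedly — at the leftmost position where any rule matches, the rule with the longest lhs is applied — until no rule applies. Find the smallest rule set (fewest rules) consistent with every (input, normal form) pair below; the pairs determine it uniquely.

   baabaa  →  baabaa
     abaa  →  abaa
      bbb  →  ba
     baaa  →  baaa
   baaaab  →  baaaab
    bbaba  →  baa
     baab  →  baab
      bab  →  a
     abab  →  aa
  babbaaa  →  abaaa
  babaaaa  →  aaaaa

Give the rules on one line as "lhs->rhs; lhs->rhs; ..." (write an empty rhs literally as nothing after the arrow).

  | baabaa
  | abaa
  | bbb => ba
  | baaa

bab->a; bbb->ba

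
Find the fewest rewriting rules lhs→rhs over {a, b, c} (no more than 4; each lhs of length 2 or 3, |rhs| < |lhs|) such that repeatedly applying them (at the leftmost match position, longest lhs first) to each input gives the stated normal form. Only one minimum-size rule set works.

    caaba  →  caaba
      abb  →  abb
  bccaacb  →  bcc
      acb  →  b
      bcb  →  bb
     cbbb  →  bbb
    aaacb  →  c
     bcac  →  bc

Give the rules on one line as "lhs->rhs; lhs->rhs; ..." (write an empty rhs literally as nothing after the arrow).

aac->ba; ac->; bab->cc; cb->b

  | caaba
  | abb
  | bccaacb => bccbab => bcbab => bbab => bcc
  | acb => b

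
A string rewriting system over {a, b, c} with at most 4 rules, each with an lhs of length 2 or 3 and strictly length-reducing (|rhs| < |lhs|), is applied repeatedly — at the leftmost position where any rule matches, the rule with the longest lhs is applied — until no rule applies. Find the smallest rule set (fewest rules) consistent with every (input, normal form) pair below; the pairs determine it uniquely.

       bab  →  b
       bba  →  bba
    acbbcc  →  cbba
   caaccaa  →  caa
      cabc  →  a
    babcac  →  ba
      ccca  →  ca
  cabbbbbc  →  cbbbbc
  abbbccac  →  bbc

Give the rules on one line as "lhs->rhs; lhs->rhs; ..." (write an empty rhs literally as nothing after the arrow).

ab->; ac->c; cc->a

  | bab => b
  | bba
  | acbbcc => cbbcc => cbba
  | caaccaa => caccaa => cccaa => acaa => caa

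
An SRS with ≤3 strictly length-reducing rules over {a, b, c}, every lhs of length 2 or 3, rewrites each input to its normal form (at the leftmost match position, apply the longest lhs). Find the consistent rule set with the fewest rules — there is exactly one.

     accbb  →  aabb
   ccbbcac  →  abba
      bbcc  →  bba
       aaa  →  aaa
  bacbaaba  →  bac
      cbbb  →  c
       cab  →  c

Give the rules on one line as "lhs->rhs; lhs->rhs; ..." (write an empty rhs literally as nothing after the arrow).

  | accbb => aabb
  | ccbbcac => abbcac => abbcc => abba
  | bbcc => bba
  | aaa

ca->c; cb->c; cc->a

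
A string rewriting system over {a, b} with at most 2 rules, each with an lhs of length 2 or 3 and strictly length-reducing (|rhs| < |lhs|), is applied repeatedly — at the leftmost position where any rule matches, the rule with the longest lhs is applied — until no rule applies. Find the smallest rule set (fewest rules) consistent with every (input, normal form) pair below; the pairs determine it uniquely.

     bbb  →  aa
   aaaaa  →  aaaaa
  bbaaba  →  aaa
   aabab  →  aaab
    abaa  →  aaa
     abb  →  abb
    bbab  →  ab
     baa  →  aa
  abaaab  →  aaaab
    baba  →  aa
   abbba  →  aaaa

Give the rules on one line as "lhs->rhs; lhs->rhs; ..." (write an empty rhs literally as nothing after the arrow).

ba->a; bbb->aa

  | bbb => aa
  | aaaaa
  | bbaaba => baaba => aaba => aaa
  | aabab => aaab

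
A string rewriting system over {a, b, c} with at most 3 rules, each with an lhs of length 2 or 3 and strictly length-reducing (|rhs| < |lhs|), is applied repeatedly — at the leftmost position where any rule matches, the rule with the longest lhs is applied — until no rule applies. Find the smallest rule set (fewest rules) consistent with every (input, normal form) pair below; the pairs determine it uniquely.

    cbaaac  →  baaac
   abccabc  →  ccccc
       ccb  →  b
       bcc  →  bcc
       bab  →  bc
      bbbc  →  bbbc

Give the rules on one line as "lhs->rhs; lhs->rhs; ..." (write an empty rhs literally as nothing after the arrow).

ab->c; cb->b

  | cbaaac => baaac
  | abccabc => cccabc => ccccc
  | ccb => cb => b
  | bcc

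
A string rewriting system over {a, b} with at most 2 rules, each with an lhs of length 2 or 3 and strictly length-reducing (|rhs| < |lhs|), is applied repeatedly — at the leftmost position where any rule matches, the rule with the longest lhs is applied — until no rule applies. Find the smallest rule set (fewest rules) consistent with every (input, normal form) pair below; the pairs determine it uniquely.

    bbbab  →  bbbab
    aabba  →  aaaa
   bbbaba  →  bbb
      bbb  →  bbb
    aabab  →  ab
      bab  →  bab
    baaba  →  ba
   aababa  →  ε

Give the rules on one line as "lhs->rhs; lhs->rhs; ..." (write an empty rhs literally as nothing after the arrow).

aba->; abb->aa

  | bbbab
  | aabba => aaaa
  | bbbaba => bbb
  | bbb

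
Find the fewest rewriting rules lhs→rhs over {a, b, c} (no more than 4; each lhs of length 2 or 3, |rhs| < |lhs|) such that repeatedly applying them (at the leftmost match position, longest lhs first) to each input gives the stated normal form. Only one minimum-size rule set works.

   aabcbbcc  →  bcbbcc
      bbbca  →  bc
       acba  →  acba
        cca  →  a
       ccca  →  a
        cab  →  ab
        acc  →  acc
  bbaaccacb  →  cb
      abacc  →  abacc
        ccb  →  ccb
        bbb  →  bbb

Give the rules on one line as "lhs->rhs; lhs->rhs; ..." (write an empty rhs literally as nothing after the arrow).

aa->; bba->c; ca->a

  | aabcbbcc => bcbbcc
  | bbbca => bbba => bc
  | acba
  | cca => ca => a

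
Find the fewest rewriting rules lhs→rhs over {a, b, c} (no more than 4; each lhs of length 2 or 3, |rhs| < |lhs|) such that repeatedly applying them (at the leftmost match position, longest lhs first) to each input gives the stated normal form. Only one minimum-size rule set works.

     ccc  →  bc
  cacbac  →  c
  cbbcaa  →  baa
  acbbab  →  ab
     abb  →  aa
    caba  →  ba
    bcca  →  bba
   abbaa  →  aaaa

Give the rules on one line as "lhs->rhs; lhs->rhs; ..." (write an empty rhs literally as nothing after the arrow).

abb->aa; ca->; cb->c; cc->b

  | ccc => bc
  | cacbac => cbac => cac => c
  | cbbcaa => cbcaa => ccaa => baa
  | acbbab => acbab => acab => ab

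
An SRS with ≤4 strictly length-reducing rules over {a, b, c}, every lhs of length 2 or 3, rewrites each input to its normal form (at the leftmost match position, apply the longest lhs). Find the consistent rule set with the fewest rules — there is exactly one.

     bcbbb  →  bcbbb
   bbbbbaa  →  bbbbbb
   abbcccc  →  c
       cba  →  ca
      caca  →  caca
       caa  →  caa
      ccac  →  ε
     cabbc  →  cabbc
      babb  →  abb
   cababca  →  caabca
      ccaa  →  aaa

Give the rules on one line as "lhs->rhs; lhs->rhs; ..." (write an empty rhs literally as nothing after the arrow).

aac->; ba->a; baa->bb; cc->a

  | bcbbb
  | bbbbbaa => bbbbbb
  | abbcccc => abbacc => abacc => aacc => c
  | cba => ca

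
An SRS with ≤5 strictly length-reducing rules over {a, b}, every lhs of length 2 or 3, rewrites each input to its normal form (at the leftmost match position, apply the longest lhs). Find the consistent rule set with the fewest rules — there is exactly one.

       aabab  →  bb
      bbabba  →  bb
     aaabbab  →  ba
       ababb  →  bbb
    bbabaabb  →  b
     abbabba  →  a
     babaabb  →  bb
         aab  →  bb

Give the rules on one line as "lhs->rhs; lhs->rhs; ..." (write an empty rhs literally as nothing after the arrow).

aab->bb; ab->a; abb->; bba->b

  | aabab => bbab => bb
  | bbabba => bbba => bb
  | aaabbab => abbbab => bab => ba
  | ababb => aabb => bbb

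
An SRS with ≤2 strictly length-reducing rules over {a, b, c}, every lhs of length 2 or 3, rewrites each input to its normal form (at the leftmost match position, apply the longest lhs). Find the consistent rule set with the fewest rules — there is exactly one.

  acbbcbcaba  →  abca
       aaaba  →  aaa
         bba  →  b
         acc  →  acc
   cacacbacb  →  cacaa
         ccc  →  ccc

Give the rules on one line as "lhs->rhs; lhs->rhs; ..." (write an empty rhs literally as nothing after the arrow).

ba->; cb->

  | acbbcbcaba => abcbcaba => abcaba => abca
  | aaaba => aaa
  | bba => b
  | acc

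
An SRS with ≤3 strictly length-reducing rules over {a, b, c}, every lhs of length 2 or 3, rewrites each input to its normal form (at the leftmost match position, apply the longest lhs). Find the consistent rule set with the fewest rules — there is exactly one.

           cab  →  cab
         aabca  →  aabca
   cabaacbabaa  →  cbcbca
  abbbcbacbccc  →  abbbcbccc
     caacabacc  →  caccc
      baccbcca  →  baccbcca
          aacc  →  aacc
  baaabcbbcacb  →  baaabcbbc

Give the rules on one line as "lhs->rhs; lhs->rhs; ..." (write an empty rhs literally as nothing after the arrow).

  | cab
  | aabca
  | cabaacbabaa => cbcacbabaa => cbcabaa => cbcbca
  | abbbcbacbccc => abbbcbccc

aba->bc; acb->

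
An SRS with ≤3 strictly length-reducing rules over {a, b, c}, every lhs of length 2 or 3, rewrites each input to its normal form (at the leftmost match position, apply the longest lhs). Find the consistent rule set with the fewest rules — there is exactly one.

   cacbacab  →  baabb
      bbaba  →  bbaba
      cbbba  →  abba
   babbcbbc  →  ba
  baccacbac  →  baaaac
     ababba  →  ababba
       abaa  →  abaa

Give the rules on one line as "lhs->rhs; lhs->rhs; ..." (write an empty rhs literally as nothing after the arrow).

  | cacbacab => bcbacab => baacab => baabb
  | bbaba
  | cbbba => abba
  | babbcbbc => babbc => ba

bbc->; ca->b; cb->a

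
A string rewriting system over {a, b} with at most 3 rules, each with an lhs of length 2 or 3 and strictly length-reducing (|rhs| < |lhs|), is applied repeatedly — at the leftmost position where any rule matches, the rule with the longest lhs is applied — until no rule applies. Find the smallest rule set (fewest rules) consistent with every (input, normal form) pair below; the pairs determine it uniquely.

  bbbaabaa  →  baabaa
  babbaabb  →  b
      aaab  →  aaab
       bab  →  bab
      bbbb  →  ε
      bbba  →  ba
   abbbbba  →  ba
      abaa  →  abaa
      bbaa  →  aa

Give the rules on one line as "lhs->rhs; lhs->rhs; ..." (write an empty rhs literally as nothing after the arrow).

abb->bb; bb->

  | bbbaabaa => baabaa
  | babbaabb => bbbaabb => baabb => babb => bbb => b
  | aaab
  | bab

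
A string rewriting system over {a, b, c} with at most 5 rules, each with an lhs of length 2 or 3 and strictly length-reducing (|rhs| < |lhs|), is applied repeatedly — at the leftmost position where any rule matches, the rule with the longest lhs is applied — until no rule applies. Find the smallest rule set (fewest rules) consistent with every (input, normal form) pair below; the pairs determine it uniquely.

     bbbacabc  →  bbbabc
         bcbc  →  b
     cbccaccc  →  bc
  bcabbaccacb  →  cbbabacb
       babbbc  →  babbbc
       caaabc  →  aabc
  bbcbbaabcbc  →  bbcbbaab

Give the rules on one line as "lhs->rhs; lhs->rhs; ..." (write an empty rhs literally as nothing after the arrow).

  | bbbacabc => bbbabc
  | bcbc => b
  | cbccaccc => caccc => ccc => bc
  | bcabbaccacb => cbbaccacb => cbbabacb

bca->c; ca->; cbc->; cc->b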